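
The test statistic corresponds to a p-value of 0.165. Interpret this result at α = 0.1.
Since p = 0.165 > α = 0.1, fail to reject H₀.
There is insufficient evidence to reject the null hypothesis; the result is not statistically significant at the 0.1 level.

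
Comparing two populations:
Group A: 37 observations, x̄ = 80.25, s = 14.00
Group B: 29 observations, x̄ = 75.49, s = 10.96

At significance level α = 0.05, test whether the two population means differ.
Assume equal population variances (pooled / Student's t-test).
Student's two-sample t-test (equal variances):
H₀: μ₁ = μ₂
H₁: μ₁ ≠ μ₂
df = n₁ + n₂ - 2 = 64
Pooled variance s_p² = [(n₁-1)s₁² + (n₂-1)s₂²] / (n₁ + n₂ - 2) = [(36)(14.00²) + (28)(10.96²)] / 64 = 162.8032
SE = √(s_p²(1/n₁ + 1/n₂)) = √(162.8032 × (1/37 + 1/29)) = 3.1645
t = (x̄₁ - x̄₂) / SE = (80.25 - 75.49) / 3.1645 = 4.76 / 3.1645 = 1.504
p-value = 0.1375

Since p-value > α = 0.05, we fail to reject H₀.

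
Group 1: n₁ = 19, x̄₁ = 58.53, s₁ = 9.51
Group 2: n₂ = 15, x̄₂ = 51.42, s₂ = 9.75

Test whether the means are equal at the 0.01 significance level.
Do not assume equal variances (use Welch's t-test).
Welch's two-sample t-test:
H₀: μ₁ = μ₂
H₁: μ₁ ≠ μ₂
s₁²/n₁ = 9.51²/19 = 4.7600,  s₂²/n₂ = 9.75²/15 = 6.3375
SE = √(s₁²/n₁ + s₂²/n₂) = √(4.7600 + 6.3375) = 3.3313
df (Welch-Satterthwaite) = (s₁²/n₁ + s₂²/n₂)² / [(s₁²/n₁)²/(n₁-1) + (s₂²/n₂)²/(n₂-1)] ≈ 29.84
t = (x̄₁ - x̄₂) / SE = (58.53 - 51.42) / 3.3313 = 7.11 / 3.3313 = 2.134
p-value = 0.0412

Since p-value > α = 0.01, we fail to reject H₀.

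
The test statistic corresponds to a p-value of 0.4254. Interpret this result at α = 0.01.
Since p = 0.4254 > α = 0.01, fail to reject H₀.
There is insufficient evidence to reject the null hypothesis; the result is not statistically significant at the 0.01 level.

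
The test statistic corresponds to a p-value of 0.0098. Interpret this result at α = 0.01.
Since p = 0.0098 < α = 0.01, reject H₀.
There is sufficient evidence to reject the null hypothesis; the result is statistically significant at the 0.01 level.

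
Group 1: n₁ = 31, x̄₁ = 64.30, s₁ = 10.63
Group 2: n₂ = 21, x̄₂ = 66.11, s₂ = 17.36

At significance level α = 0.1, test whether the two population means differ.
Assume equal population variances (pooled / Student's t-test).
Student's two-sample t-test (equal variances):
H₀: μ₁ = μ₂
H₁: μ₁ ≠ μ₂
df = n₁ + n₂ - 2 = 50
Pooled variance s_p² = [(n₁-1)s₁² + (n₂-1)s₂²] / (n₁ + n₂ - 2) = [(30)(10.63²) + (20)(17.36²)] / 50 = 188.3460
SE = √(s_p²(1/n₁ + 1/n₂)) = √(188.3460 × (1/31 + 1/21)) = 3.8787
t = (x̄₁ - x̄₂) / SE = (64.30 - 66.11) / 3.8787 = -1.81 / 3.8787 = -0.467
p-value = 0.6428

Since p-value > α = 0.1, we fail to reject H₀.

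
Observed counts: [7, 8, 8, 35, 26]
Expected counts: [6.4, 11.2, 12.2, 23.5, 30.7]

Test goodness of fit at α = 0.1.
Chi-square goodness of fit test:
H₀: observed counts match expected distribution
H₁: observed counts differ from expected distribution
df = k - 1 = 4
χ² = Σ(O - E)²/E
   = (7 - 6.4)²/6.4 + (8 - 11.2)²/11.2 + (8 - 12.2)²/12.2 + (35 - 23.5)²/23.5 + (26 - 30.7)²/30.7
   = 0.056 + 0.914 + 1.446 + 5.628 + 0.720
   = 8.76
p-value = 0.0673

Since p-value < α = 0.1, we reject H₀.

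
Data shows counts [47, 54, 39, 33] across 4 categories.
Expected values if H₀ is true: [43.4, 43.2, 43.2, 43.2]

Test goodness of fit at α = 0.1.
Chi-square goodness of fit test:
H₀: observed counts match expected distribution
H₁: observed counts differ from expected distribution
df = k - 1 = 3
χ² = Σ(O - E)²/E
   = (47 - 43.4)²/43.4 + (54 - 43.2)²/43.2 + (39 - 43.2)²/43.2 + (33 - 43.2)²/43.2
   = 0.299 + 2.700 + 0.408 + 2.408
   = 5.82
p-value = 0.1210

Since p-value > α = 0.1, we fail to reject H₀.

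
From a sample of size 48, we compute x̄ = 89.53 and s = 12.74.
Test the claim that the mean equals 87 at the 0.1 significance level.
One-sample t-test:
H₀: μ = 87
H₁: μ ≠ 87
df = n - 1 = 47
t = (x̄ - μ₀) / (s/√n) = (89.53 - 87) / (12.74/√48) = 1.376
p-value = 0.1754

Since p-value > α = 0.1, we fail to reject H₀.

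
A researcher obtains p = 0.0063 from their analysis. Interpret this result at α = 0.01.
Since p = 0.0063 < α = 0.01, reject H₀.
There is sufficient evidence to reject the null hypothesis; the result is statistically significant at the 0.01 level.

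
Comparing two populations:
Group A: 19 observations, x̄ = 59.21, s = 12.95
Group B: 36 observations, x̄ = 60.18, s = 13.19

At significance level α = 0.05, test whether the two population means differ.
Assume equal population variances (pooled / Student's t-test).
Student's two-sample t-test (equal variances):
H₀: μ₁ = μ₂
H₁: μ₁ ≠ μ₂
df = n₁ + n₂ - 2 = 53
Pooled variance s_p² = [(n₁-1)s₁² + (n₂-1)s₂²] / (n₁ + n₂ - 2) = [(18)(12.95²) + (35)(13.19²)] / 53 = 171.8454
SE = √(s_p²(1/n₁ + 1/n₂)) = √(171.8454 × (1/19 + 1/36)) = 3.7173
t = (x̄₁ - x̄₂) / SE = (59.21 - 60.18) / 3.7173 = -0.97 / 3.7173 = -0.261
p-value = 0.7951

Since p-value > α = 0.05, we fail to reject H₀.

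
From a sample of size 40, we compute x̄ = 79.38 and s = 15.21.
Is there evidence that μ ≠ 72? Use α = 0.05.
One-sample t-test:
H₀: μ = 72
H₁: μ ≠ 72
df = n - 1 = 39
t = (x̄ - μ₀) / (s/√n) = (79.38 - 72) / (15.21/√40) = 3.069
p-value = 0.0039

Since p-value < α = 0.05, we reject H₀.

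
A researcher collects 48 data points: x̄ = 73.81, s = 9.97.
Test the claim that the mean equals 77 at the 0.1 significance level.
One-sample t-test:
H₀: μ = 77
H₁: μ ≠ 77
df = n - 1 = 47
t = (x̄ - μ₀) / (s/√n) = (73.81 - 77) / (9.97/√48) = -2.217
p-value = 0.0315

Since p-value < α = 0.1, we reject H₀.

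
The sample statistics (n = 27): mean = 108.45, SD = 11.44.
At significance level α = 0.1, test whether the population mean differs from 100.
One-sample t-test:
H₀: μ = 100
H₁: μ ≠ 100
df = n - 1 = 26
t = (x̄ - μ₀) / (s/√n) = (108.45 - 100) / (11.44/√27) = 3.838
p-value = 0.0007

Since p-value < α = 0.1, we reject H₀.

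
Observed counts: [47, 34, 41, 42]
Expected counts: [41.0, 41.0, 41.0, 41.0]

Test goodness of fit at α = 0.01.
Chi-square goodness of fit test:
H₀: observed counts match expected distribution
H₁: observed counts differ from expected distribution
df = k - 1 = 3
χ² = Σ(O - E)²/E
   = (47 - 41.0)²/41.0 + (34 - 41.0)²/41.0 + (41 - 41.0)²/41.0 + (42 - 41.0)²/41.0
   = 0.878 + 1.195 + 0.000 + 0.024
   = 2.10
p-value = 0.5524

Since p-value > α = 0.01, we fail to reject H₀.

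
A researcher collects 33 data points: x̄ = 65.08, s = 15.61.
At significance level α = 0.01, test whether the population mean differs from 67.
One-sample t-test:
H₀: μ = 67
H₁: μ ≠ 67
df = n - 1 = 32
t = (x̄ - μ₀) / (s/√n) = (65.08 - 67) / (15.61/√33) = -0.707
p-value = 0.4849

Since p-value > α = 0.01, we fail to reject H₀.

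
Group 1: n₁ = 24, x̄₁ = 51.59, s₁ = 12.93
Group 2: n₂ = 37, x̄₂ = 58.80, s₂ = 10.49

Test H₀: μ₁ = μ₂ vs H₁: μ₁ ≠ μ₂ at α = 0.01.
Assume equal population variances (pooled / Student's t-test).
Student's two-sample t-test (equal variances):
H₀: μ₁ = μ₂
H₁: μ₁ ≠ μ₂
df = n₁ + n₂ - 2 = 59
Pooled variance s_p² = [(n₁-1)s₁² + (n₂-1)s₂²] / (n₁ + n₂ - 2) = [(23)(12.93²) + (36)(10.49²)] / 59 = 132.3169
SE = √(s_p²(1/n₁ + 1/n₂)) = √(132.3169 × (1/24 + 1/37)) = 3.0149
t = (x̄₁ - x̄₂) / SE = (51.59 - 58.80) / 3.0149 = -7.21 / 3.0149 = -2.391
p-value = 0.0200

Since p-value > α = 0.01, we fail to reject H₀.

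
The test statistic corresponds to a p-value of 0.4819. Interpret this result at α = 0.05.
Since p = 0.4819 > α = 0.05, fail to reject H₀.
There is insufficient evidence to reject the null hypothesis; the result is not statistically significant at the 0.05 level.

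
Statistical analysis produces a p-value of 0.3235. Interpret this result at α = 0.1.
Since p = 0.3235 > α = 0.1, fail to reject H₀.
There is insufficient evidence to reject the null hypothesis; the result is not statistically significant at the 0.1 level.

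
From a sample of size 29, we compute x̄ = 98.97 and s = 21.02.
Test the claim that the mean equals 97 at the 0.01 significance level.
One-sample t-test:
H₀: μ = 97
H₁: μ ≠ 97
df = n - 1 = 28
t = (x̄ - μ₀) / (s/√n) = (98.97 - 97) / (21.02/√29) = 0.505
p-value = 0.6177

Since p-value > α = 0.01, we fail to reject H₀.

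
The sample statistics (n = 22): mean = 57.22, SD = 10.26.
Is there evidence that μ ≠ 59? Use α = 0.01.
One-sample t-test:
H₀: μ = 59
H₁: μ ≠ 59
df = n - 1 = 21
t = (x̄ - μ₀) / (s/√n) = (57.22 - 59) / (10.26/√22) = -0.814
p-value = 0.4249

Since p-value > α = 0.01, we fail to reject H₀.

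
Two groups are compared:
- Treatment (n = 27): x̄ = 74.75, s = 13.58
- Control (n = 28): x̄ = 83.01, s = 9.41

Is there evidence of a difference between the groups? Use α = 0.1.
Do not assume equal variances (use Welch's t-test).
Welch's two-sample t-test:
H₀: μ₁ = μ₂
H₁: μ₁ ≠ μ₂
s₁²/n₁ = 13.58²/27 = 6.8302,  s₂²/n₂ = 9.41²/28 = 3.1624
SE = √(s₁²/n₁ + s₂²/n₂) = √(6.8302 + 3.1624) = 3.1611
df (Welch-Satterthwaite) = (s₁²/n₁ + s₂²/n₂)² / [(s₁²/n₁)²/(n₁-1) + (s₂²/n₂)²/(n₂-1)] ≈ 46.13
t = (x̄₁ - x̄₂) / SE = (74.75 - 83.01) / 3.1611 = -8.26 / 3.1611 = -2.613
p-value = 0.0121

Since p-value < α = 0.1, we reject H₀.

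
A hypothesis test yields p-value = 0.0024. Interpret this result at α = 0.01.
Since p = 0.0024 < α = 0.01, reject H₀.
There is sufficient evidence to reject the null hypothesis; the result is statistically significant at the 0.01 level.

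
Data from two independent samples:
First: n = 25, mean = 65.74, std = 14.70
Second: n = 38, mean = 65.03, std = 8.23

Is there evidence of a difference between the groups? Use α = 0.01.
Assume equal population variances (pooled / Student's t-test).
Student's two-sample t-test (equal variances):
H₀: μ₁ = μ₂
H₁: μ₁ ≠ μ₂
df = n₁ + n₂ - 2 = 61
Pooled variance s_p² = [(n₁-1)s₁² + (n₂-1)s₂²] / (n₁ + n₂ - 2) = [(24)(14.70²) + (37)(8.23²)] / 61 = 126.1029
SE = √(s_p²(1/n₁ + 1/n₂)) = √(126.1029 × (1/25 + 1/38)) = 2.8918
t = (x̄₁ - x̄₂) / SE = (65.74 - 65.03) / 2.8918 = 0.71 / 2.8918 = 0.246
p-value = 0.8069

Since p-value > α = 0.01, we fail to reject H₀.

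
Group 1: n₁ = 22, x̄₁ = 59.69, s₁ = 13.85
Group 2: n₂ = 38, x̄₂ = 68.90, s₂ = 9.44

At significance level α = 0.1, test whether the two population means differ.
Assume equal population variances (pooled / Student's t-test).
Student's two-sample t-test (equal variances):
H₀: μ₁ = μ₂
H₁: μ₁ ≠ μ₂
df = n₁ + n₂ - 2 = 58
Pooled variance s_p² = [(n₁-1)s₁² + (n₂-1)s₂²] / (n₁ + n₂ - 2) = [(21)(13.85²) + (37)(9.44²)] / 58 = 126.3013
SE = √(s_p²(1/n₁ + 1/n₂)) = √(126.3013 × (1/22 + 1/38)) = 3.0108
t = (x̄₁ - x̄₂) / SE = (59.69 - 68.90) / 3.0108 = -9.21 / 3.0108 = -3.059
p-value = 0.0034

Since p-value < α = 0.1, we reject H₀.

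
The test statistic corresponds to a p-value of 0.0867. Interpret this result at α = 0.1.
Since p = 0.0867 < α = 0.1, reject H₀.
There is sufficient evidence to reject the null hypothesis; the result is statistically significant at the 0.1 level.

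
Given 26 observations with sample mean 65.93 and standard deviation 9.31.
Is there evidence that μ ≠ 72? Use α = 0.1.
One-sample t-test:
H₀: μ = 72
H₁: μ ≠ 72
df = n - 1 = 25
t = (x̄ - μ₀) / (s/√n) = (65.93 - 72) / (9.31/√26) = -3.324
p-value = 0.0027

Since p-value < α = 0.1, we reject H₀.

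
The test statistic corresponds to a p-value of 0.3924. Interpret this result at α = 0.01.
Since p = 0.3924 > α = 0.01, fail to reject H₀.
There is insufficient evidence to reject the null hypothesis; the result is not statistically significant at the 0.01 level.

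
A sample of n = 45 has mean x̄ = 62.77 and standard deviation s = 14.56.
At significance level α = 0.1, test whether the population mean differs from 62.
One-sample t-test:
H₀: μ = 62
H₁: μ ≠ 62
df = n - 1 = 44
t = (x̄ - μ₀) / (s/√n) = (62.77 - 62) / (14.56/√45) = 0.355
p-value = 0.7245

Since p-value > α = 0.1, we fail to reject H₀.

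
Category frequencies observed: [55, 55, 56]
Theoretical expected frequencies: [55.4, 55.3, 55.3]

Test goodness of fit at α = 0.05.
Chi-square goodness of fit test:
H₀: observed counts match expected distribution
H₁: observed counts differ from expected distribution
df = k - 1 = 2
χ² = Σ(O - E)²/E
   = (55 - 55.4)²/55.4 + (55 - 55.3)²/55.3 + (56 - 55.3)²/55.3
   = 0.003 + 0.002 + 0.009
   = 0.01
p-value = 0.9933

Since p-value > α = 0.05, we fail to reject H₀.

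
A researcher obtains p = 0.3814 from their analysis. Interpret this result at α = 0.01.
Since p = 0.3814 > α = 0.01, fail to reject H₀.
There is insufficient evidence to reject the null hypothesis; the result is not statistically significant at the 0.01 level.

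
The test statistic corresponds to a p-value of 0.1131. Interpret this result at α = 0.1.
Since p = 0.1131 > α = 0.1, fail to reject H₀.
There is insufficient evidence to reject the null hypothesis; the result is not statistically significant at the 0.1 level.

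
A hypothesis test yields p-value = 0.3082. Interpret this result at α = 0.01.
Since p = 0.3082 > α = 0.01, fail to reject H₀.
There is insufficient evidence to reject the null hypothesis; the result is not statistically significant at the 0.01 level.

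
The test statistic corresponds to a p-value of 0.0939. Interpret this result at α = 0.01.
Since p = 0.0939 > α = 0.01, fail to reject H₀.
There is insufficient evidence to reject the null hypothesis; the result is not statistically significant at the 0.01 level.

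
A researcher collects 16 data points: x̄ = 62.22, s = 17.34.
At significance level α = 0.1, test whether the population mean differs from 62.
One-sample t-test:
H₀: μ = 62
H₁: μ ≠ 62
df = n - 1 = 15
t = (x̄ - μ₀) / (s/√n) = (62.22 - 62) / (17.34/√16) = 0.051
p-value = 0.9602

Since p-value > α = 0.1, we fail to reject H₀.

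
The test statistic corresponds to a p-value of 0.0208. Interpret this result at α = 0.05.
Since p = 0.0208 < α = 0.05, reject H₀.
There is sufficient evidence to reject the null hypothesis; the result is statistically significant at the 0.05 level.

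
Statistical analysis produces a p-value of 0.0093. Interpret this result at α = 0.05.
Since p = 0.0093 < α = 0.05, reject H₀.
There is sufficient evidence to reject the null hypothesis; the result is statistically significant at the 0.05 level.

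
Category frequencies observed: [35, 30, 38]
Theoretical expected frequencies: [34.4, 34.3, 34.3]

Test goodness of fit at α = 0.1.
Chi-square goodness of fit test:
H₀: observed counts match expected distribution
H₁: observed counts differ from expected distribution
df = k - 1 = 2
χ² = Σ(O - E)²/E
   = (35 - 34.4)²/34.4 + (30 - 34.3)²/34.3 + (38 - 34.3)²/34.3
   = 0.010 + 0.539 + 0.399
   = 0.95
p-value = 0.6223

Since p-value > α = 0.1, we fail to reject H₀.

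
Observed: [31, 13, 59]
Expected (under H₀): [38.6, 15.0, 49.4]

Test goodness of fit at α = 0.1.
Chi-square goodness of fit test:
H₀: observed counts match expected distribution
H₁: observed counts differ from expected distribution
df = k - 1 = 2
χ² = Σ(O - E)²/E
   = (31 - 38.6)²/38.6 + (13 - 15.0)²/15.0 + (59 - 49.4)²/49.4
   = 1.496 + 0.267 + 1.866
   = 3.63
p-value = 0.1629

Since p-value > α = 0.1, we fail to reject H₀.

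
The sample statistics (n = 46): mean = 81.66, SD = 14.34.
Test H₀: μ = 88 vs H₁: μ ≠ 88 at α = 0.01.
One-sample t-test:
H₀: μ = 88
H₁: μ ≠ 88
df = n - 1 = 45
t = (x̄ - μ₀) / (s/√n) = (81.66 - 88) / (14.34/√46) = -2.999
p-value = 0.0044

Since p-value < α = 0.01, we reject H₀.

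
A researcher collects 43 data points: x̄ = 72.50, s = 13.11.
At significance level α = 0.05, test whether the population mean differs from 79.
One-sample t-test:
H₀: μ = 79
H₁: μ ≠ 79
df = n - 1 = 42
t = (x̄ - μ₀) / (s/√n) = (72.50 - 79) / (13.11/√43) = -3.251
p-value = 0.0023

Since p-value < α = 0.05, we reject H₀.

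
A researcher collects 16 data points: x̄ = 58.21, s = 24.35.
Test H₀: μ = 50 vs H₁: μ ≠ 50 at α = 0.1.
One-sample t-test:
H₀: μ = 50
H₁: μ ≠ 50
df = n - 1 = 15
t = (x̄ - μ₀) / (s/√n) = (58.21 - 50) / (24.35/√16) = 1.349
p-value = 0.1975

Since p-value > α = 0.1, we fail to reject H₀.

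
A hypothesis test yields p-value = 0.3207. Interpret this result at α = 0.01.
Since p = 0.3207 > α = 0.01, fail to reject H₀.
There is insufficient evidence to reject the null hypothesis; the result is not statistically significant at the 0.01 level.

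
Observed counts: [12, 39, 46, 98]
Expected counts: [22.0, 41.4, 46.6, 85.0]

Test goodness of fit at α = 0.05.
Chi-square goodness of fit test:
H₀: observed counts match expected distribution
H₁: observed counts differ from expected distribution
df = k - 1 = 3
χ² = Σ(O - E)²/E
   = (12 - 22.0)²/22.0 + (39 - 41.4)²/41.4 + (46 - 46.6)²/46.6 + (98 - 85.0)²/85.0
   = 4.545 + 0.139 + 0.008 + 1.988
   = 6.68
p-value = 0.0828

Since p-value > α = 0.05, we fail to reject H₀.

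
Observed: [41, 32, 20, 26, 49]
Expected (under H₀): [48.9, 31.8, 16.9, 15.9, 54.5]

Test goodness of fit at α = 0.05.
Chi-square goodness of fit test:
H₀: observed counts match expected distribution
H₁: observed counts differ from expected distribution
df = k - 1 = 4
χ² = Σ(O - E)²/E
   = (41 - 48.9)²/48.9 + (32 - 31.8)²/31.8 + (20 - 16.9)²/16.9 + (26 - 15.9)²/15.9 + (49 - 54.5)²/54.5
   = 1.276 + 0.001 + 0.569 + 6.416 + 0.555
   = 8.82
p-value = 0.0658

Since p-value > α = 0.05, we fail to reject H₀.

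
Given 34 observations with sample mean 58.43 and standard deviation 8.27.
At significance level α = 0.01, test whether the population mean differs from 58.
One-sample t-test:
H₀: μ = 58
H₁: μ ≠ 58
df = n - 1 = 33
t = (x̄ - μ₀) / (s/√n) = (58.43 - 58) / (8.27/√34) = 0.303
p-value = 0.7637

Since p-value > α = 0.01, we fail to reject H₀.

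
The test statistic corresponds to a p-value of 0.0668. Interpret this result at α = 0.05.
Since p = 0.0668 > α = 0.05, fail to reject H₀.
There is insufficient evidence to reject the null hypothesis; the result is not statistically significant at the 0.05 level.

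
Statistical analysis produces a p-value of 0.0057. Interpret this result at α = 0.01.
Since p = 0.0057 < α = 0.01, reject H₀.
There is sufficient evidence to reject the null hypothesis; the result is statistically significant at the 0.01 level.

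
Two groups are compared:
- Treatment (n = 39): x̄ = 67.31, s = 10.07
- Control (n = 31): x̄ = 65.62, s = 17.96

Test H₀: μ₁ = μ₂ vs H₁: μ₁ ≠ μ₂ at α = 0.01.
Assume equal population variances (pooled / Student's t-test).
Student's two-sample t-test (equal variances):
H₀: μ₁ = μ₂
H₁: μ₁ ≠ μ₂
df = n₁ + n₂ - 2 = 68
Pooled variance s_p² = [(n₁-1)s₁² + (n₂-1)s₂²] / (n₁ + n₂ - 2) = [(38)(10.07²) + (30)(17.96²)] / 68 = 198.9740
SE = √(s_p²(1/n₁ + 1/n₂)) = √(198.9740 × (1/39 + 1/31)) = 3.3942
t = (x̄₁ - x̄₂) / SE = (67.31 - 65.62) / 3.3942 = 1.69 / 3.3942 = 0.498
p-value = 0.6202

Since p-value > α = 0.01, we fail to reject H₀.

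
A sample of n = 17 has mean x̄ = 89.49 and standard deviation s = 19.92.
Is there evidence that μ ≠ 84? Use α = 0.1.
One-sample t-test:
H₀: μ = 84
H₁: μ ≠ 84
df = n - 1 = 16
t = (x̄ - μ₀) / (s/√n) = (89.49 - 84) / (19.92/√17) = 1.136
p-value = 0.2725

Since p-value > α = 0.1, we fail to reject H₀.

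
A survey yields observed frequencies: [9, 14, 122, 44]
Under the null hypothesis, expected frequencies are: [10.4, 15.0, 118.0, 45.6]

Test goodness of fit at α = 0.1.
Chi-square goodness of fit test:
H₀: observed counts match expected distribution
H₁: observed counts differ from expected distribution
df = k - 1 = 3
χ² = Σ(O - E)²/E
   = (9 - 10.4)²/10.4 + (14 - 15.0)²/15.0 + (122 - 118.0)²/118.0 + (44 - 45.6)²/45.6
   = 0.188 + 0.067 + 0.136 + 0.056
   = 0.45
p-value = 0.9304

Since p-value > α = 0.1, we fail to reject H₀.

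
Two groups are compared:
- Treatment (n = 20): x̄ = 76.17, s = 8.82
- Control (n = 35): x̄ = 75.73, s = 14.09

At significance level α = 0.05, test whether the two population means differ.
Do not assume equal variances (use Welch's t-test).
Welch's two-sample t-test:
H₀: μ₁ = μ₂
H₁: μ₁ ≠ μ₂
s₁²/n₁ = 8.82²/20 = 3.8896,  s₂²/n₂ = 14.09²/35 = 5.6722
SE = √(s₁²/n₁ + s₂²/n₂) = √(3.8896 + 5.6722) = 3.0922
df (Welch-Satterthwaite) = (s₁²/n₁ + s₂²/n₂)² / [(s₁²/n₁)²/(n₁-1) + (s₂²/n₂)²/(n₂-1)] ≈ 52.47
t = (x̄₁ - x̄₂) / SE = (76.17 - 75.73) / 3.0922 = 0.44 / 3.0922 = 0.142
p-value = 0.8874

Since p-value > α = 0.05, we fail to reject H₀.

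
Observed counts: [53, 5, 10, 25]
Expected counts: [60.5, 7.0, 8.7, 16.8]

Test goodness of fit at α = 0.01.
Chi-square goodness of fit test:
H₀: observed counts match expected distribution
H₁: observed counts differ from expected distribution
df = k - 1 = 3
χ² = Σ(O - E)²/E
   = (53 - 60.5)²/60.5 + (5 - 7.0)²/7.0 + (10 - 8.7)²/8.7 + (25 - 16.8)²/16.8
   = 0.930 + 0.571 + 0.194 + 4.002
   = 5.70
p-value = 0.1273

Since p-value > α = 0.01, we fail to reject H₀.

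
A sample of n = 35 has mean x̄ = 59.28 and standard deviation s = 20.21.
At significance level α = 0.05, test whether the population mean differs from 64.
One-sample t-test:
H₀: μ = 64
H₁: μ ≠ 64
df = n - 1 = 34
t = (x̄ - μ₀) / (s/√n) = (59.28 - 64) / (20.21/√35) = -1.382
p-value = 0.1761

Since p-value > α = 0.05, we fail to reject H₀.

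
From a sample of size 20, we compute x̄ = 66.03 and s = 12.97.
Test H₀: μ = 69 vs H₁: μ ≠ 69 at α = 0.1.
One-sample t-test:
H₀: μ = 69
H₁: μ ≠ 69
df = n - 1 = 19
t = (x̄ - μ₀) / (s/√n) = (66.03 - 69) / (12.97/√20) = -1.024
p-value = 0.3187

Since p-value > α = 0.1, we fail to reject H₀.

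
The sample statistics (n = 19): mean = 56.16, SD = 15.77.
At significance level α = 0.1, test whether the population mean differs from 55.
One-sample t-test:
H₀: μ = 55
H₁: μ ≠ 55
df = n - 1 = 18
t = (x̄ - μ₀) / (s/√n) = (56.16 - 55) / (15.77/√19) = 0.321
p-value = 0.7522

Since p-value > α = 0.1, we fail to reject H₀.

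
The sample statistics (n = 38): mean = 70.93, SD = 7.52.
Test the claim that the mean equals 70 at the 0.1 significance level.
One-sample t-test:
H₀: μ = 70
H₁: μ ≠ 70
df = n - 1 = 37
t = (x̄ - μ₀) / (s/√n) = (70.93 - 70) / (7.52/√38) = 0.762
p-value = 0.4507

Since p-value > α = 0.1, we fail to reject H₀.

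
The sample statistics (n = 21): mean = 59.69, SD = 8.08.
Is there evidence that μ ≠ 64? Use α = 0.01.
One-sample t-test:
H₀: μ = 64
H₁: μ ≠ 64
df = n - 1 = 20
t = (x̄ - μ₀) / (s/√n) = (59.69 - 64) / (8.08/√21) = -2.444
p-value = 0.0239

Since p-value > α = 0.01, we fail to reject H₀.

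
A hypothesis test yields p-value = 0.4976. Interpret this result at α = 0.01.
Since p = 0.4976 > α = 0.01, fail to reject H₀.
There is insufficient evidence to reject the null hypothesis; the result is not statistically significant at the 0.01 level.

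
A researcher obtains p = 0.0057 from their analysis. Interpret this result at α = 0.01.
Since p = 0.0057 < α = 0.01, reject H₀.
There is sufficient evidence to reject the null hypothesis; the result is statistically significant at the 0.01 level.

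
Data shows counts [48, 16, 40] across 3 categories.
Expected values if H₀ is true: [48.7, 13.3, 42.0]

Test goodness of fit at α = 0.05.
Chi-square goodness of fit test:
H₀: observed counts match expected distribution
H₁: observed counts differ from expected distribution
df = k - 1 = 2
χ² = Σ(O - E)²/E
   = (48 - 48.7)²/48.7 + (16 - 13.3)²/13.3 + (40 - 42.0)²/42.0
   = 0.010 + 0.548 + 0.095
   = 0.65
p-value = 0.7213

Since p-value > α = 0.05, we fail to reject H₀.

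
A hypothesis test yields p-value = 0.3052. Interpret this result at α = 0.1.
Since p = 0.3052 > α = 0.1, fail to reject H₀.
There is insufficient evidence to reject the null hypothesis; the result is not statistically significant at the 0.1 level.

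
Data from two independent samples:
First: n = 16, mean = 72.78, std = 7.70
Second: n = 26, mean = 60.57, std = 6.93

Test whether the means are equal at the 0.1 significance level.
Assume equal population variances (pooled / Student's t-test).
Student's two-sample t-test (equal variances):
H₀: μ₁ = μ₂
H₁: μ₁ ≠ μ₂
df = n₁ + n₂ - 2 = 40
Pooled variance s_p² = [(n₁-1)s₁² + (n₂-1)s₂²] / (n₁ + n₂ - 2) = [(15)(7.70²) + (25)(6.93²)] / 40 = 52.2493
SE = √(s_p²(1/n₁ + 1/n₂)) = √(52.2493 × (1/16 + 1/26)) = 2.2968
t = (x̄₁ - x̄₂) / SE = (72.78 - 60.57) / 2.2968 = 12.21 / 2.2968 = 5.316
p-value < 0.0001

Since p-value < α = 0.1, we reject H₀.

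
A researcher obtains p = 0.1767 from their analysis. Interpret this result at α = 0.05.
Since p = 0.1767 > α = 0.05, fail to reject H₀.
There is insufficient evidence to reject the null hypothesis; the result is not statistically significant at the 0.05 level.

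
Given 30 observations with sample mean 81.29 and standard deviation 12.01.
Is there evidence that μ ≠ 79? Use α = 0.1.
One-sample t-test:
H₀: μ = 79
H₁: μ ≠ 79
df = n - 1 = 29
t = (x̄ - μ₀) / (s/√n) = (81.29 - 79) / (12.01/√30) = 1.044
p-value = 0.3049

Since p-value > α = 0.1, we fail to reject H₀.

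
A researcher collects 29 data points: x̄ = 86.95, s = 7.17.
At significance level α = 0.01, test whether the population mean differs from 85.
One-sample t-test:
H₀: μ = 85
H₁: μ ≠ 85
df = n - 1 = 28
t = (x̄ - μ₀) / (s/√n) = (86.95 - 85) / (7.17/√29) = 1.465
p-value = 0.1542

Since p-value > α = 0.01, we fail to reject H₀.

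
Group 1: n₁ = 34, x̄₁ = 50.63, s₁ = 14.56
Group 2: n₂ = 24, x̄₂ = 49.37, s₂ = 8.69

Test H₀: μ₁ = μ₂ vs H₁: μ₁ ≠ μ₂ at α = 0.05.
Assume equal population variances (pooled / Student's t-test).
Student's two-sample t-test (equal variances):
H₀: μ₁ = μ₂
H₁: μ₁ ≠ μ₂
df = n₁ + n₂ - 2 = 56
Pooled variance s_p² = [(n₁-1)s₁² + (n₂-1)s₂²] / (n₁ + n₂ - 2) = [(33)(14.56²) + (23)(8.69²)] / 56 = 155.9403
SE = √(s_p²(1/n₁ + 1/n₂)) = √(155.9403 × (1/34 + 1/24)) = 3.3293
t = (x̄₁ - x̄₂) / SE = (50.63 - 49.37) / 3.3293 = 1.26 / 3.3293 = 0.378
p-value = 0.7065

Since p-value > α = 0.05, we fail to reject H₀.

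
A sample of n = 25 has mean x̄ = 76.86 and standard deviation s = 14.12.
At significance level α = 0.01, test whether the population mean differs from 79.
One-sample t-test:
H₀: μ = 79
H₁: μ ≠ 79
df = n - 1 = 24
t = (x̄ - μ₀) / (s/√n) = (76.86 - 79) / (14.12/√25) = -0.758
p-value = 0.4560

Since p-value > α = 0.01, we fail to reject H₀.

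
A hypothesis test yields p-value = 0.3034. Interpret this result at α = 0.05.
Since p = 0.3034 > α = 0.05, fail to reject H₀.
There is insufficient evidence to reject the null hypothesis; the result is not statistically significant at the 0.05 level.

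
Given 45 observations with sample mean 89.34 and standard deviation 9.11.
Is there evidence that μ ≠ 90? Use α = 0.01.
One-sample t-test:
H₀: μ = 90
H₁: μ ≠ 90
df = n - 1 = 44
t = (x̄ - μ₀) / (s/√n) = (89.34 - 90) / (9.11/√45) = -0.486
p-value = 0.6294

Since p-value > α = 0.01, we fail to reject H₀.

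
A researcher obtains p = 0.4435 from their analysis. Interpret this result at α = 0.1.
Since p = 0.4435 > α = 0.1, fail to reject H₀.
There is insufficient evidence to reject the null hypothesis; the result is not statistically significant at the 0.1 level.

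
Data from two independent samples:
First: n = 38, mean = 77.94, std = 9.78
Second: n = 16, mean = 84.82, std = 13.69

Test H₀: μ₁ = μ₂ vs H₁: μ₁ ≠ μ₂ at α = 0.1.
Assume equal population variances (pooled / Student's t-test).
Student's two-sample t-test (equal variances):
H₀: μ₁ = μ₂
H₁: μ₁ ≠ μ₂
df = n₁ + n₂ - 2 = 52
Pooled variance s_p² = [(n₁-1)s₁² + (n₂-1)s₂²] / (n₁ + n₂ - 2) = [(37)(9.78²) + (15)(13.69²)] / 52 = 122.1199
SE = √(s_p²(1/n₁ + 1/n₂)) = √(122.1199 × (1/38 + 1/16)) = 3.2934
t = (x̄₁ - x̄₂) / SE = (77.94 - 84.82) / 3.2934 = -6.88 / 3.2934 = -2.089
p-value = 0.0416

Since p-value < α = 0.1, we reject H₀.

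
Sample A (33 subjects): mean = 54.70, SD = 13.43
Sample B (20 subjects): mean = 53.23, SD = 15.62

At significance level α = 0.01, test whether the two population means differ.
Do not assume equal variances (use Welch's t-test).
Welch's two-sample t-test:
H₀: μ₁ = μ₂
H₁: μ₁ ≠ μ₂
s₁²/n₁ = 13.43²/33 = 5.4656,  s₂²/n₂ = 15.62²/20 = 12.1992
SE = √(s₁²/n₁ + s₂²/n₂) = √(5.4656 + 12.1992) = 4.2030
df (Welch-Satterthwaite) = (s₁²/n₁ + s₂²/n₂)² / [(s₁²/n₁)²/(n₁-1) + (s₂²/n₂)²/(n₂-1)] ≈ 35.60
t = (x̄₁ - x̄₂) / SE = (54.70 - 53.23) / 4.2030 = 1.47 / 4.2030 = 0.350
p-value = 0.7286

Since p-value > α = 0.01, we fail to reject H₀.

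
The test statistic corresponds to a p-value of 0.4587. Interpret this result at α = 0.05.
Since p = 0.4587 > α = 0.05, fail to reject H₀.
There is insufficient evidence to reject the null hypothesis; the result is not statistically significant at the 0.05 level.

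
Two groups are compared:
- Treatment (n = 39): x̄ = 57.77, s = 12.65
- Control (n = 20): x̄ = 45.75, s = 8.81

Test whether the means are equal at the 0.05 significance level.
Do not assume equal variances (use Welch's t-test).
Welch's two-sample t-test:
H₀: μ₁ = μ₂
H₁: μ₁ ≠ μ₂
s₁²/n₁ = 12.65²/39 = 4.1031,  s₂²/n₂ = 8.81²/20 = 3.8808
SE = √(s₁²/n₁ + s₂²/n₂) = √(4.1031 + 3.8808) = 2.8256
df (Welch-Satterthwaite) = (s₁²/n₁ + s₂²/n₂)² / [(s₁²/n₁)²/(n₁-1) + (s₂²/n₂)²/(n₂-1)] ≈ 51.58
t = (x̄₁ - x̄₂) / SE = (57.77 - 45.75) / 2.8256 = 12.02 / 2.8256 = 4.254
p-value = 0.0001

Since p-value < α = 0.05, we reject H₀.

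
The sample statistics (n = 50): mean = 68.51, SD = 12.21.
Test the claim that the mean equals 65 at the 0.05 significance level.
One-sample t-test:
H₀: μ = 65
H₁: μ ≠ 65
df = n - 1 = 49
t = (x̄ - μ₀) / (s/√n) = (68.51 - 65) / (12.21/√50) = 2.033
p-value = 0.0475

Since p-value < α = 0.05, we reject H₀.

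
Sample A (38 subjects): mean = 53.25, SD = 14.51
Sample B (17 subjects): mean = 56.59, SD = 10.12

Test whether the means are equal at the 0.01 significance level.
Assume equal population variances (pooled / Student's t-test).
Student's two-sample t-test (equal variances):
H₀: μ₁ = μ₂
H₁: μ₁ ≠ μ₂
df = n₁ + n₂ - 2 = 53
Pooled variance s_p² = [(n₁-1)s₁² + (n₂-1)s₂²] / (n₁ + n₂ - 2) = [(37)(14.51²) + (16)(10.12²)] / 53 = 177.8984
SE = √(s_p²(1/n₁ + 1/n₂)) = √(177.8984 × (1/38 + 1/17)) = 3.8918
t = (x̄₁ - x̄₂) / SE = (53.25 - 56.59) / 3.8918 = -3.34 / 3.8918 = -0.858
p-value = 0.3946

Since p-value > α = 0.01, we fail to reject H₀.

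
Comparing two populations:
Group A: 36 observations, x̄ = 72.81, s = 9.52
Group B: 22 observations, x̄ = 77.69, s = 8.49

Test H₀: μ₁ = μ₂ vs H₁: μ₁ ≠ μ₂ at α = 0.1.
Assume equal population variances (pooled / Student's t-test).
Student's two-sample t-test (equal variances):
H₀: μ₁ = μ₂
H₁: μ₁ ≠ μ₂
df = n₁ + n₂ - 2 = 56
Pooled variance s_p² = [(n₁-1)s₁² + (n₂-1)s₂²] / (n₁ + n₂ - 2) = [(35)(9.52²) + (21)(8.49²)] / 56 = 83.6740
SE = √(s_p²(1/n₁ + 1/n₂)) = √(83.6740 × (1/36 + 1/22)) = 2.4754
t = (x̄₁ - x̄₂) / SE = (72.81 - 77.69) / 2.4754 = -4.88 / 2.4754 = -1.971
p-value = 0.0536

Since p-value < α = 0.1, we reject H₀.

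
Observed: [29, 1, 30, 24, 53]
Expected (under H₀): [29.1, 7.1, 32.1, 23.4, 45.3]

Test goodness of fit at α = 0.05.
Chi-square goodness of fit test:
H₀: observed counts match expected distribution
H₁: observed counts differ from expected distribution
df = k - 1 = 4
χ² = Σ(O - E)²/E
   = (29 - 29.1)²/29.1 + (1 - 7.1)²/7.1 + (30 - 32.1)²/32.1 + (24 - 23.4)²/23.4 + (53 - 45.3)²/45.3
   = 0.000 + 5.241 + 0.137 + 0.015 + 1.309
   = 6.70
p-value = 0.1525

Since p-value > α = 0.05, we fail to reject H₀.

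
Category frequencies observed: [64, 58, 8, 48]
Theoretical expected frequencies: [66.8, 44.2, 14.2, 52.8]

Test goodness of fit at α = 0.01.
Chi-square goodness of fit test:
H₀: observed counts match expected distribution
H₁: observed counts differ from expected distribution
df = k - 1 = 3
χ² = Σ(O - E)²/E
   = (64 - 66.8)²/66.8 + (58 - 44.2)²/44.2 + (8 - 14.2)²/14.2 + (48 - 52.8)²/52.8
   = 0.117 + 4.309 + 2.707 + 0.436
   = 7.57
p-value = 0.0558

Since p-value > α = 0.01, we fail to reject H₀.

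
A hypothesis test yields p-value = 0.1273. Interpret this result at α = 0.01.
Since p = 0.1273 > α = 0.01, fail to reject H₀.
There is insufficient evidence to reject the null hypothesis; the result is not statistically significant at the 0.01 level.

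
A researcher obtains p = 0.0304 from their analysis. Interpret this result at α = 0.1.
Since p = 0.0304 < α = 0.1, reject H₀.
There is sufficient evidence to reject the null hypothesis; the result is statistically significant at the 0.1 level.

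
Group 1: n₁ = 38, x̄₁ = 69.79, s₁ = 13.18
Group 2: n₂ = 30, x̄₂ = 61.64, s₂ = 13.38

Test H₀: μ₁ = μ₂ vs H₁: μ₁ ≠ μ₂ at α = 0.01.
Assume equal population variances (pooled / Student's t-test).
Student's two-sample t-test (equal variances):
H₀: μ₁ = μ₂
H₁: μ₁ ≠ μ₂
df = n₁ + n₂ - 2 = 66
Pooled variance s_p² = [(n₁-1)s₁² + (n₂-1)s₂²] / (n₁ + n₂ - 2) = [(37)(13.18²) + (29)(13.38²)] / 66 = 176.0465
SE = √(s_p²(1/n₁ + 1/n₂)) = √(176.0465 × (1/38 + 1/30)) = 3.2405
t = (x̄₁ - x̄₂) / SE = (69.79 - 61.64) / 3.2405 = 8.15 / 3.2405 = 2.515
p-value = 0.0143

Since p-value > α = 0.01, we fail to reject H₀.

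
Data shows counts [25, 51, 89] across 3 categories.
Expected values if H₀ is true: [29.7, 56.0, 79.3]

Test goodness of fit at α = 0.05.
Chi-square goodness of fit test:
H₀: observed counts match expected distribution
H₁: observed counts differ from expected distribution
df = k - 1 = 2
χ² = Σ(O - E)²/E
   = (25 - 29.7)²/29.7 + (51 - 56.0)²/56.0 + (89 - 79.3)²/79.3
   = 0.744 + 0.446 + 1.187
   = 2.38
p-value = 0.3047

Since p-value > α = 0.05, we fail to reject H₀.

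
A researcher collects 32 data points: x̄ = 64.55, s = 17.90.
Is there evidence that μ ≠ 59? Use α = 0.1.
One-sample t-test:
H₀: μ = 59
H₁: μ ≠ 59
df = n - 1 = 31
t = (x̄ - μ₀) / (s/√n) = (64.55 - 59) / (17.90/√32) = 1.754
p-value = 0.0893

Since p-value < α = 0.1, we reject H₀.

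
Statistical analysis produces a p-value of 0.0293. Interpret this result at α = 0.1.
Since p = 0.0293 < α = 0.1, reject H₀.
There is sufficient evidence to reject the null hypothesis; the result is statistically significant at the 0.1 level.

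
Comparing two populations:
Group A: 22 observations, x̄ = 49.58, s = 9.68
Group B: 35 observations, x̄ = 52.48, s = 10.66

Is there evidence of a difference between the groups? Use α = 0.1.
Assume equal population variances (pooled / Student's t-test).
Student's two-sample t-test (equal variances):
H₀: μ₁ = μ₂
H₁: μ₁ ≠ μ₂
df = n₁ + n₂ - 2 = 55
Pooled variance s_p² = [(n₁-1)s₁² + (n₂-1)s₂²] / (n₁ + n₂ - 2) = [(21)(9.68²) + (34)(10.66²)] / 55 = 106.0247
SE = √(s_p²(1/n₁ + 1/n₂)) = √(106.0247 × (1/22 + 1/35)) = 2.8015
t = (x̄₁ - x̄₂) / SE = (49.58 - 52.48) / 2.8015 = -2.90 / 2.8015 = -1.035
p-value = 0.3051

Since p-value > α = 0.1, we fail to reject H₀.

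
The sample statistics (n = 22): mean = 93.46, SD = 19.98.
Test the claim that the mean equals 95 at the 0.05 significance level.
One-sample t-test:
H₀: μ = 95
H₁: μ ≠ 95
df = n - 1 = 21
t = (x̄ - μ₀) / (s/√n) = (93.46 - 95) / (19.98/√22) = -0.362
p-value = 0.7213

Since p-value > α = 0.05, we fail to reject H₀.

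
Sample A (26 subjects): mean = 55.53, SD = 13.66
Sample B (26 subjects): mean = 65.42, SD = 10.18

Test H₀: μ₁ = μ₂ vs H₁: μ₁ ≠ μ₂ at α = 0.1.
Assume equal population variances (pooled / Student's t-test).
Student's two-sample t-test (equal variances):
H₀: μ₁ = μ₂
H₁: μ₁ ≠ μ₂
df = n₁ + n₂ - 2 = 50
Pooled variance s_p² = [(n₁-1)s₁² + (n₂-1)s₂²] / (n₁ + n₂ - 2) = [(25)(13.66²) + (25)(10.18²)] / 50 = 145.1140
SE = √(s_p²(1/n₁ + 1/n₂)) = √(145.1140 × (1/26 + 1/26)) = 3.3411
t = (x̄₁ - x̄₂) / SE = (55.53 - 65.42) / 3.3411 = -9.89 / 3.3411 = -2.960
p-value = 0.0047

Since p-value < α = 0.1, we reject H₀.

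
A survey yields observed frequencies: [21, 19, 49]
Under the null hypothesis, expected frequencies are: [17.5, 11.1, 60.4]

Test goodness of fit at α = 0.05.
Chi-square goodness of fit test:
H₀: observed counts match expected distribution
H₁: observed counts differ from expected distribution
df = k - 1 = 2
χ² = Σ(O - E)²/E
   = (21 - 17.5)²/17.5 + (19 - 11.1)²/11.1 + (49 - 60.4)²/60.4
   = 0.700 + 5.623 + 2.152
   = 8.47
p-value = 0.0144

Since p-value < α = 0.05, we reject H₀.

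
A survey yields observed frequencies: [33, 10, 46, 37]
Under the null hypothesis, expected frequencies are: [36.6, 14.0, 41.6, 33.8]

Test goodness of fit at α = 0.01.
Chi-square goodness of fit test:
H₀: observed counts match expected distribution
H₁: observed counts differ from expected distribution
df = k - 1 = 3
χ² = Σ(O - E)²/E
   = (33 - 36.6)²/36.6 + (10 - 14.0)²/14.0 + (46 - 41.6)²/41.6 + (37 - 33.8)²/33.8
   = 0.354 + 1.143 + 0.465 + 0.303
   = 2.27
p-value = 0.5192

Since p-value > α = 0.01, we fail to reject H₀.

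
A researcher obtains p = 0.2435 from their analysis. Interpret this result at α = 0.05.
Since p = 0.2435 > α = 0.05, fail to reject H₀.
There is insufficient evidence to reject the null hypothesis; the result is not statistically significant at the 0.05 level.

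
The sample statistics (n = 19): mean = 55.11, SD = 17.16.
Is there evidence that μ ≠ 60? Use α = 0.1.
One-sample t-test:
H₀: μ = 60
H₁: μ ≠ 60
df = n - 1 = 18
t = (x̄ - μ₀) / (s/√n) = (55.11 - 60) / (17.16/√19) = -1.242
p-value = 0.2301

Since p-value > α = 0.1, we fail to reject H₀.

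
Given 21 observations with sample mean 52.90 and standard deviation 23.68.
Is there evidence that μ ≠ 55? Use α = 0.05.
One-sample t-test:
H₀: μ = 55
H₁: μ ≠ 55
df = n - 1 = 20
t = (x̄ - μ₀) / (s/√n) = (52.90 - 55) / (23.68/√21) = -0.406
p-value = 0.6888

Since p-value > α = 0.05, we fail to reject H₀.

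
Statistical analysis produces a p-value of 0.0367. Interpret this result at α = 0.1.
Since p = 0.0367 < α = 0.1, reject H₀.
There is sufficient evidence to reject the null hypothesis; the result is statistically significant at the 0.1 level.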